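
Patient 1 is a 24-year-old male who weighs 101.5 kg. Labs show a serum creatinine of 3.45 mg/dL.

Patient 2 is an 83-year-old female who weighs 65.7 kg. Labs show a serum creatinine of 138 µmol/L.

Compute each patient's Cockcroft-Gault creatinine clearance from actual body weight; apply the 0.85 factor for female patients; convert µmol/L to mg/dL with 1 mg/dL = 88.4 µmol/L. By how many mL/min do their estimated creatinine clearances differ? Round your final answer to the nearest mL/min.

Patient 1: CrCl = (140 − 24) × 101.5 / (72 × 3.45) = 11774.0 / 248.40 ≈ 47.4 mL/min
Patient 2: SCr = 138 / 88.4 = 1.561 mg/dL
Patient 2: CrCl = (140 − 83) × 65.7 / (72 × 1.561) × 0.85 = 3744.9 / 112.39 × 0.85 ≈ 28.3 mL/min
|47.4 − 28.3| = 19.1 mL/min

19 mL/min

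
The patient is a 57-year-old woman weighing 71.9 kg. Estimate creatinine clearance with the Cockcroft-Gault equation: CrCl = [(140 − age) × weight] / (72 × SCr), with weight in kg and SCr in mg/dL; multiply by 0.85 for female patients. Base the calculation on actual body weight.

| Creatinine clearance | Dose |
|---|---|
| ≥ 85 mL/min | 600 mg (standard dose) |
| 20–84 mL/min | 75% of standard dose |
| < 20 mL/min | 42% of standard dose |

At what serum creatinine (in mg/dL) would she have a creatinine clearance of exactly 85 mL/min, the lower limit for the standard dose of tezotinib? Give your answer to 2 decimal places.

0.83 mg/dL

Standard dose requires CrCl ≥ 85 mL/min.
Set (140 − 57) × 71.9 × 0.85 / (72 × SCr) = 85
SCr = (140 − 57) × 71.9 × 0.85 / (72 × 85) = 0.829 mg/dL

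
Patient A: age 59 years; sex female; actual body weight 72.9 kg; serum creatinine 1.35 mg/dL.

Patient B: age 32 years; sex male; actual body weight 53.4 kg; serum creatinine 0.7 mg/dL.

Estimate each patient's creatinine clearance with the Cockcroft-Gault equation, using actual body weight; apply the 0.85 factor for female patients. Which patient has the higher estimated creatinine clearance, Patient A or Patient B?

Patient A: CrCl = (140 − 59) × 72.9 / (72 × 1.35) × 0.85 = 5904.9 / 97.20 × 0.85 ≈ 51.6 mL/min
Patient B: CrCl = (140 − 32) × 53.4 / (72 × 0.7) = 5767.2 / 50.40 ≈ 114.4 mL/min
51.6 vs 114.4 mL/min → Patient B is higher.

Patient B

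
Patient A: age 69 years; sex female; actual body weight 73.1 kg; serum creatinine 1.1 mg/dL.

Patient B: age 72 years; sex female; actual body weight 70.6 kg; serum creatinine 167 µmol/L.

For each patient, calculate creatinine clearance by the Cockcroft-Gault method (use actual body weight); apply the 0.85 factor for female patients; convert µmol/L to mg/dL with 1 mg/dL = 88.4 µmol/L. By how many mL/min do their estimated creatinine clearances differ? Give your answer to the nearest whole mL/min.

Patient A: CrCl = (140 − 69) × 73.1 / (72 × 1.1) × 0.85 = 5190.1 / 79.20 × 0.85 ≈ 55.7 mL/min
Patient B: SCr = 167 / 88.4 = 1.889 mg/dL
Patient B: CrCl = (140 − 72) × 70.6 / (72 × 1.889) × 0.85 = 4800.8 / 136.01 × 0.85 ≈ 30.0 mL/min
|55.7 − 30.0| = 25.7 mL/min

26 mL/min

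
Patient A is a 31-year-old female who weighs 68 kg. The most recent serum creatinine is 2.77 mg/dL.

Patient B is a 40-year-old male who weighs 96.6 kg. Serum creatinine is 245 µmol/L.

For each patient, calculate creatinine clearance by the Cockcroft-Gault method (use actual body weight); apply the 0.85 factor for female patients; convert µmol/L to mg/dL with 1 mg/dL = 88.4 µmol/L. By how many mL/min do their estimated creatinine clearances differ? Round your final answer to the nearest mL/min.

17 mL/min

Patient A: CrCl = (140 − 31) × 68 / (72 × 2.77) × 0.85 = 7412.0 / 199.44 × 0.85 ≈ 31.6 mL/min
Patient B: SCr = 245 / 88.4 = 2.771 mg/dL
Patient B: CrCl = (140 − 40) × 96.6 / (72 × 2.771) = 9660.0 / 199.51 ≈ 48.4 mL/min
|31.6 − 48.4| = 16.8 mL/min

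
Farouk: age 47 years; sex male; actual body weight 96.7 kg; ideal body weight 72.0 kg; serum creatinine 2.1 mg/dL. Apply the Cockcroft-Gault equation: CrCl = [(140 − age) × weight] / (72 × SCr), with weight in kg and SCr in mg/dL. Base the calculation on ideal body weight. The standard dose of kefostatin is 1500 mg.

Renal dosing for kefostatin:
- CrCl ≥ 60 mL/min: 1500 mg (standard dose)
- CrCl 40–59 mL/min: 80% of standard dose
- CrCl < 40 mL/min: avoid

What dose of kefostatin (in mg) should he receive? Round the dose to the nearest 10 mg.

CrCl = (140 − 47) × 72 / (72 × 2.1) = 6696.0 / 151.20 ≈ 44.3 mL/min
CrCl ≈ 44 mL/min → bracket 40–59 mL/min.
80% of 1500 mg = 1200 mg

1200 mg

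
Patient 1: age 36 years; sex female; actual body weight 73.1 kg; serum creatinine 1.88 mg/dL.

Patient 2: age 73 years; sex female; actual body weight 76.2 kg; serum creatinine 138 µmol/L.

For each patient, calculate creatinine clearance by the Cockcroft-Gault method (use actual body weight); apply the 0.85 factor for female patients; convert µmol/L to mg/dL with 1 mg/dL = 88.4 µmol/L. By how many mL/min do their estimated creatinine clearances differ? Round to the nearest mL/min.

9 mL/min

Patient 1: CrCl = (140 − 36) × 73.1 / (72 × 1.88) × 0.85 = 7602.4 / 135.36 × 0.85 ≈ 47.7 mL/min
Patient 2: SCr = 138 / 88.4 = 1.561 mg/dL
Patient 2: CrCl = (140 − 73) × 76.2 / (72 × 1.561) × 0.85 = 5105.4 / 112.39 × 0.85 ≈ 38.6 mL/min
|47.7 − 38.6| = 9.1 mL/min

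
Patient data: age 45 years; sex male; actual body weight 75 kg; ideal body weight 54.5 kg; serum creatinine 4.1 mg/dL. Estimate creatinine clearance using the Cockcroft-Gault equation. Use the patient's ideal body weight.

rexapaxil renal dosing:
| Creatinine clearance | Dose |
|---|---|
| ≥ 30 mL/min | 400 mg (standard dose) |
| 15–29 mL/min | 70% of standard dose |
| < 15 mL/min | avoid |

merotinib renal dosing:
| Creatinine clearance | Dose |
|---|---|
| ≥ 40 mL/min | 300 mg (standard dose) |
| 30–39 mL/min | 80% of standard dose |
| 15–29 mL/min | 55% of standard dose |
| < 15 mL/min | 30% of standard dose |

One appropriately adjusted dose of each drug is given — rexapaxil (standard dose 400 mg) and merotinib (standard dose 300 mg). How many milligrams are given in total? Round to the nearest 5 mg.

445 mg

CrCl = (140 − 45) × 54.5 / (72 × 4.1) = 5177.5 / 295.20 ≈ 17.5 mL/min
CrCl ≈ 18 mL/min.
rexapaxil: 15–29 mL/min → 70% of 400 mg = 280 mg.
merotinib: 15–29 mL/min → 55% of 300 mg = 165 mg.
Total = 280 + 165 = 445 mg.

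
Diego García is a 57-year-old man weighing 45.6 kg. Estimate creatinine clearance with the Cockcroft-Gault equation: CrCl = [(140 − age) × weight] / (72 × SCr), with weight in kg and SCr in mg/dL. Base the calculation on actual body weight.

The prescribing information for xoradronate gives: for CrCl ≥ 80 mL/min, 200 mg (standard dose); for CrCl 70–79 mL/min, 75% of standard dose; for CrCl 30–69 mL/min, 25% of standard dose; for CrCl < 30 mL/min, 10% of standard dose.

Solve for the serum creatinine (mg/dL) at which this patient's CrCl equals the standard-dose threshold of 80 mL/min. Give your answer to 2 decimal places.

0.66 mg/dL

Standard dose requires CrCl ≥ 80 mL/min.
Set (140 − 57) × 45.6 / (72 × SCr) = 80
SCr = (140 − 57) × 45.6 / (72 × 80) = 0.657 mg/dL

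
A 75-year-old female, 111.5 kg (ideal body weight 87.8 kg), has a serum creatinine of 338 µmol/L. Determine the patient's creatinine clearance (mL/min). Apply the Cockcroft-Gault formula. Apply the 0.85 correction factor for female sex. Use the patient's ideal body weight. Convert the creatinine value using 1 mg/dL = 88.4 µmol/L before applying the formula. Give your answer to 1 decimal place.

17.6 mL/min

SCr = 338 / 88.4 = 3.824 mg/dL
CrCl = (140 − 75) × 87.8 / (72 × 3.824) × 0.85 = 5707.0 / 275.33 × 0.85 ≈ 17.6 mL/min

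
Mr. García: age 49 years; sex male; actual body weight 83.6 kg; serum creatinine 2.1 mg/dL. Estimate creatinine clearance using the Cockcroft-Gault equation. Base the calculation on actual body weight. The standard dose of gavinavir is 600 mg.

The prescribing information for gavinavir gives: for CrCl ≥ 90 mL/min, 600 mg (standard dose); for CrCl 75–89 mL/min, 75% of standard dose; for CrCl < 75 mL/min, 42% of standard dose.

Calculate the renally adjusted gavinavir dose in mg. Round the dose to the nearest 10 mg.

250 mg

CrCl = (140 − 49) × 83.6 / (72 × 2.1) = 7607.6 / 151.20 ≈ 50.3 mL/min
CrCl ≈ 50 mL/min → bracket < 75 mL/min.
42% of 600 mg = 252 mg → 250 mg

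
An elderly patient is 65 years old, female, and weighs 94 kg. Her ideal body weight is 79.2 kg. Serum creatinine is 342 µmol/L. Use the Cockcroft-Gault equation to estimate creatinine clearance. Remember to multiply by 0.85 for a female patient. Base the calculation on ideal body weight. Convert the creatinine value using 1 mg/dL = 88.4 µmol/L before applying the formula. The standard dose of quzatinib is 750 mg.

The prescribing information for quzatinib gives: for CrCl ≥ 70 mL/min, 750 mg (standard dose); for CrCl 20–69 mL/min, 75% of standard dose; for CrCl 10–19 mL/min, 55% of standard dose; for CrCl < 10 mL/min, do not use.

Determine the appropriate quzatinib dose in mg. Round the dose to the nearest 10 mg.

410 mg

SCr = 342 / 88.4 = 3.869 mg/dL
CrCl = (140 − 65) × 79.2 / (72 × 3.869) × 0.85 = 5940.0 / 278.57 × 0.85 ≈ 18.1 mL/min
CrCl ≈ 18 mL/min → bracket 10–19 mL/min.
55% of 750 mg = 412.5 mg → 410 mg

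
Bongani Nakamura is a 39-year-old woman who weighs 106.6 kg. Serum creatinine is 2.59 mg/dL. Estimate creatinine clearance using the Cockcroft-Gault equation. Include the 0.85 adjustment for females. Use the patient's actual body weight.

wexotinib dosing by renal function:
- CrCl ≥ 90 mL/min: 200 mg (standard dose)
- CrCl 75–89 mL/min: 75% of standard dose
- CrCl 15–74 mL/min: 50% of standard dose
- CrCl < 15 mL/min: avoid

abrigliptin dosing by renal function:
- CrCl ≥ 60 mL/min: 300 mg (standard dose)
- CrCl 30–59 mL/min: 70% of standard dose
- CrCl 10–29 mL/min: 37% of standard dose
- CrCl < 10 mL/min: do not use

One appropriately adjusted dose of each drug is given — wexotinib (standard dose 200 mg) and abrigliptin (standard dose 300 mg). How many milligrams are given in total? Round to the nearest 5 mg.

CrCl = (140 − 39) × 106.6 / (72 × 2.59) × 0.85 = 10766.6 / 186.48 × 0.85 ≈ 49.1 mL/min
CrCl ≈ 49 mL/min.
wexotinib: 15–74 mL/min → 50% of 200 mg = 100 mg.
abrigliptin: 30–59 mL/min → 70% of 300 mg = 210 mg.
Total = 100 + 210 = 310 mg.

310 mg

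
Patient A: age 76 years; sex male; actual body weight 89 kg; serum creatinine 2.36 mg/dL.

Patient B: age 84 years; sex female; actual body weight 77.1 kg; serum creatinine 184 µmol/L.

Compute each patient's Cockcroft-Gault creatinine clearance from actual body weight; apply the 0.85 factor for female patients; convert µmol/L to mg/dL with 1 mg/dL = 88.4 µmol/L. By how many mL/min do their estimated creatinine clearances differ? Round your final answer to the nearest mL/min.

Patient A: CrCl = (140 − 76) × 89 / (72 × 2.36) = 5696.0 / 169.92 ≈ 33.5 mL/min
Patient B: SCr = 184 / 88.4 = 2.081 mg/dL
Patient B: CrCl = (140 − 84) × 77.1 / (72 × 2.081) × 0.85 = 4317.6 / 149.83 × 0.85 ≈ 24.5 mL/min
|33.5 − 24.5| = 9.0 mL/min

9 mL/min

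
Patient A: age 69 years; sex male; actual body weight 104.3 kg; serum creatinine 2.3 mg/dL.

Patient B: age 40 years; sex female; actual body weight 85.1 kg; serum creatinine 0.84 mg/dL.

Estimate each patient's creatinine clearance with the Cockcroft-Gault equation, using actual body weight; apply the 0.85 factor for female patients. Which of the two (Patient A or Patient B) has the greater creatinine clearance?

Patient A: CrCl = (140 − 69) × 104.3 / (72 × 2.3) = 7405.3 / 165.60 ≈ 44.7 mL/min
Patient B: CrCl = (140 − 40) × 85.1 / (72 × 0.84) × 0.85 = 8510.0 / 60.48 × 0.85 ≈ 119.6 mL/min
44.7 vs 119.6 mL/min → Patient B is higher.

Patient B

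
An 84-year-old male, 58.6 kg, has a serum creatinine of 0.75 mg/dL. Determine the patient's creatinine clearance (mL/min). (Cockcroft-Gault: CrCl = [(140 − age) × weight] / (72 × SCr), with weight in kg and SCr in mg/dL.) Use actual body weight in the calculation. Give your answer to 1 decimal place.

60.8 mL/min

CrCl = (140 − 84) × 58.6 / (72 × 0.75) = 3281.6 / 54.00 ≈ 60.8 mL/min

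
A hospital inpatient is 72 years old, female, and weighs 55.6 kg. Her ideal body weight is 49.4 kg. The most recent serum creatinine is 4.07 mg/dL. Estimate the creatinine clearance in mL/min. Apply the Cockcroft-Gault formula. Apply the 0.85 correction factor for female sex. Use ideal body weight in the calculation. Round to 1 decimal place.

CrCl = (140 − 72) × 49.4 / (72 × 4.07) × 0.85 = 3359.2 / 293.04 × 0.85 ≈ 9.7 mL/min

9.7 mL/min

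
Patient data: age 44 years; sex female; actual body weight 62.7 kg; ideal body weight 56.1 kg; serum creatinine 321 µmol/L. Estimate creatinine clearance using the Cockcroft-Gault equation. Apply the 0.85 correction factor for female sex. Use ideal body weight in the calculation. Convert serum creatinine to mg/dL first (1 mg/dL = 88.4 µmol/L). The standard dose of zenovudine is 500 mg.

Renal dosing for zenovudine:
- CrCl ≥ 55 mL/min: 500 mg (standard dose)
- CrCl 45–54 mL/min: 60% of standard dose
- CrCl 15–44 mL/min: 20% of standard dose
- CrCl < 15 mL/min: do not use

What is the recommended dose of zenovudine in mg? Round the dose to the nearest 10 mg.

SCr = 321 / 88.4 = 3.631 mg/dL
CrCl = (140 − 44) × 56.1 / (72 × 3.631) × 0.85 = 5385.6 / 261.43 × 0.85 ≈ 17.5 mL/min
CrCl ≈ 18 mL/min → bracket 15–44 mL/min.
20% of 500 mg = 100 mg

100 mg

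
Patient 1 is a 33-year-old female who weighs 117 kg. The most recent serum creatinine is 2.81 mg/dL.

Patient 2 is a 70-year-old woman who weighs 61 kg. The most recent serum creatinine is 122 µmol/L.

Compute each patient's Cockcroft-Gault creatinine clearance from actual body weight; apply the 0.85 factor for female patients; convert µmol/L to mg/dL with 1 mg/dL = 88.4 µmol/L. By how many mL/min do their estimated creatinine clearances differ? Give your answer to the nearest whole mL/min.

16 mL/min

Patient 1: CrCl = (140 − 33) × 117 / (72 × 2.81) × 0.85 = 12519.0 / 202.32 × 0.85 ≈ 52.6 mL/min
Patient 2: SCr = 122 / 88.4 = 1.38 mg/dL
Patient 2: CrCl = (140 − 70) × 61 / (72 × 1.38) × 0.85 = 4270.0 / 99.36 × 0.85 ≈ 36.5 mL/min
|52.6 − 36.5| = 16.1 mL/min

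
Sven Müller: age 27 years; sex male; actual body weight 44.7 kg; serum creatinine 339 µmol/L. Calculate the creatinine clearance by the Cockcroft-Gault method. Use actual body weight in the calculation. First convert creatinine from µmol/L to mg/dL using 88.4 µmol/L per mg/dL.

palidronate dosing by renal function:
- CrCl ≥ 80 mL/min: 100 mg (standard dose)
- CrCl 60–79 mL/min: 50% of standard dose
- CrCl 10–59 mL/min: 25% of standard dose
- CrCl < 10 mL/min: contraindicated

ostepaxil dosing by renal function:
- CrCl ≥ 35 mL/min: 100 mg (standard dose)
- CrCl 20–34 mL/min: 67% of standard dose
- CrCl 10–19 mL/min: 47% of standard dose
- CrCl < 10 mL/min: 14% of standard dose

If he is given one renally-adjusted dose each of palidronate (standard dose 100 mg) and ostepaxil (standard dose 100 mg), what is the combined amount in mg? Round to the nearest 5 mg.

70 mg

SCr = 339 / 88.4 = 3.835 mg/dL
CrCl = (140 − 27) × 44.7 / (72 × 3.835) = 5051.1 / 276.12 ≈ 18.3 mL/min
CrCl ≈ 18 mL/min.
palidronate: 10–59 mL/min → 25% of 100 mg = 25 mg.
ostepaxil: 10–19 mL/min → 47% of 100 mg = 47 mg.
Total = 25 + 47 = 72 mg.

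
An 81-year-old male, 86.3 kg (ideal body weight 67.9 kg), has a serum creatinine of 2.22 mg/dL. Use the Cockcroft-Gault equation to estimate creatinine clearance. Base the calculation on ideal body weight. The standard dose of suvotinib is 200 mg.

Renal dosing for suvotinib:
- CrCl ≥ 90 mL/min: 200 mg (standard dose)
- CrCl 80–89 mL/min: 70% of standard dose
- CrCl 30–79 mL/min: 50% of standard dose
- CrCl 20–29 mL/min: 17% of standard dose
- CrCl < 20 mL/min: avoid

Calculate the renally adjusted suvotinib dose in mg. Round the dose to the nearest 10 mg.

CrCl = (140 − 81) × 67.9 / (72 × 2.22) = 4006.1 / 159.84 ≈ 25.1 mL/min
CrCl ≈ 25 mL/min → bracket 20–29 mL/min.
17% of 200 mg = 34 mg → 30 mg

30 mg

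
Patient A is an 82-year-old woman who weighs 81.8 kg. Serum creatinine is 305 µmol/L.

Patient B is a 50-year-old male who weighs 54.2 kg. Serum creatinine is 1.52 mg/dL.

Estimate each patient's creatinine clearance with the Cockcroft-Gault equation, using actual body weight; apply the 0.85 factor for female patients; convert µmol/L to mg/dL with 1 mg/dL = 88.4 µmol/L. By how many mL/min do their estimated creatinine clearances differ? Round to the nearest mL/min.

28 mL/min

Patient A: SCr = 305 / 88.4 = 3.45 mg/dL
Patient A: CrCl = (140 − 82) × 81.8 / (72 × 3.45) × 0.85 = 4744.4 / 248.40 × 0.85 ≈ 16.2 mL/min
Patient B: CrCl = (140 − 50) × 54.2 / (72 × 1.52) = 4878.0 / 109.44 ≈ 44.6 mL/min
|16.2 − 44.6| = 28.4 mL/min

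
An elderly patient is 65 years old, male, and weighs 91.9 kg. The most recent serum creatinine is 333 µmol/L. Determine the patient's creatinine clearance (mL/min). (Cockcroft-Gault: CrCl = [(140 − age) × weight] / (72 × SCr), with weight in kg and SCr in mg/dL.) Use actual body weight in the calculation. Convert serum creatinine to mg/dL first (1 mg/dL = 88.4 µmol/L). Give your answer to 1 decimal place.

25.4 mL/min

SCr = 333 / 88.4 = 3.767 mg/dL
CrCl = (140 − 65) × 91.9 / (72 × 3.767) = 6892.5 / 271.22 ≈ 25.4 mL/min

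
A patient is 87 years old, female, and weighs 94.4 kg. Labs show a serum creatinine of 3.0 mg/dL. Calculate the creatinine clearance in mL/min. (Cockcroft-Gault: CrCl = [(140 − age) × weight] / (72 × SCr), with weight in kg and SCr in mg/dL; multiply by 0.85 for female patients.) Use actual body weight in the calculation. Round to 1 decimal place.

19.7 mL/min

CrCl = (140 − 87) × 94.4 / (72 × 3) × 0.85 = 5003.2 / 216.00 × 0.85 ≈ 19.7 mL/min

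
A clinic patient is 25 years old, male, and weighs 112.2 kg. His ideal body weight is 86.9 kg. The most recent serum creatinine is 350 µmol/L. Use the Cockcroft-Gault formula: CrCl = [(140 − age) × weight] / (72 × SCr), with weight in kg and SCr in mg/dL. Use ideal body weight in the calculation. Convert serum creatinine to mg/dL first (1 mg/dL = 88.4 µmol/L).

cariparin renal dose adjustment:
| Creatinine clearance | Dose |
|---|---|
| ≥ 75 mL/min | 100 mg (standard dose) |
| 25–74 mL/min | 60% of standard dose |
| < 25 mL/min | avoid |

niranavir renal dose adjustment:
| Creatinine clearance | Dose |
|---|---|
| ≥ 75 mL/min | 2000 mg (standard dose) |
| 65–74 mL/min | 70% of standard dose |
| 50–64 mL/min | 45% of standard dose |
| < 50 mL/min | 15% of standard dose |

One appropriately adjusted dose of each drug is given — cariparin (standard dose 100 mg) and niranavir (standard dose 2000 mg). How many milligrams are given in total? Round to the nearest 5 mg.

SCr = 350 / 88.4 = 3.959 mg/dL
CrCl = (140 − 25) × 86.9 / (72 × 3.959) = 9993.5 / 285.05 ≈ 35.1 mL/min
CrCl ≈ 35 mL/min.
cariparin: 25–74 mL/min → 60% of 100 mg = 60 mg.
niranavir: < 50 mL/min → 15% of 2000 mg = 300 mg.
Total = 60 + 300 = 360 mg.

360 mg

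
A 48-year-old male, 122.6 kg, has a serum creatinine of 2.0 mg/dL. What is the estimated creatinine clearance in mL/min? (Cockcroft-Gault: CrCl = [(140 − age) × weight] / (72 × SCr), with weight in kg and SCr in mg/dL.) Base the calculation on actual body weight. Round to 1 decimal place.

78.3 mL/min

CrCl = (140 − 48) × 122.6 / (72 × 2) = 11279.2 / 144.00 ≈ 78.3 mL/min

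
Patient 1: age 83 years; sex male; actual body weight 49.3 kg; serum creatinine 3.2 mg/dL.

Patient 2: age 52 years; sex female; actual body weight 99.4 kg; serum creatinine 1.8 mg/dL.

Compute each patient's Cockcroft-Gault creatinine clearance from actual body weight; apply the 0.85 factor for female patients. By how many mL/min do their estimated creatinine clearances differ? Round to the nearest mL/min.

Patient 1: CrCl = (140 − 83) × 49.3 / (72 × 3.2) = 2810.1 / 230.40 ≈ 12.2 mL/min
Patient 2: CrCl = (140 − 52) × 99.4 / (72 × 1.8) × 0.85 = 8747.2 / 129.60 × 0.85 ≈ 57.4 mL/min
|12.2 − 57.4| = 45.2 mL/min

45 mL/min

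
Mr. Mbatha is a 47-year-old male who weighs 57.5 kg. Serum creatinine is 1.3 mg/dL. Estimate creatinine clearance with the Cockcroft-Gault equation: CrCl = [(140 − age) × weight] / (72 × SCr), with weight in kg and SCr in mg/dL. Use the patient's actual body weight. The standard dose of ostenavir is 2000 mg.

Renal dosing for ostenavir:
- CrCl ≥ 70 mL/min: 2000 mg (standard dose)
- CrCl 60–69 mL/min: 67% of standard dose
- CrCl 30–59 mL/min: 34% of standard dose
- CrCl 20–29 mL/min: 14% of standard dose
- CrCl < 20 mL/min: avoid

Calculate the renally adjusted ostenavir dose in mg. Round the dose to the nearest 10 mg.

680 mg

CrCl = (140 − 47) × 57.5 / (72 × 1.3) = 5347.5 / 93.60 ≈ 57.1 mL/min
CrCl ≈ 57 mL/min → bracket 30–59 mL/min.
34% of 2000 mg = 680 mg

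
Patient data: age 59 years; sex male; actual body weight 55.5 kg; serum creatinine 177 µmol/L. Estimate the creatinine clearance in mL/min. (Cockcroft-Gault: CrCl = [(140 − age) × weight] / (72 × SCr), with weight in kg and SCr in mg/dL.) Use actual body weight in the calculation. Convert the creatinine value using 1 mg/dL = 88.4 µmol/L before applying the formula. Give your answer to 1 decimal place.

31.2 mL/min

SCr = 177 / 88.4 = 2.002 mg/dL
CrCl = (140 − 59) × 55.5 / (72 × 2.002) = 4495.5 / 144.14 ≈ 31.2 mL/min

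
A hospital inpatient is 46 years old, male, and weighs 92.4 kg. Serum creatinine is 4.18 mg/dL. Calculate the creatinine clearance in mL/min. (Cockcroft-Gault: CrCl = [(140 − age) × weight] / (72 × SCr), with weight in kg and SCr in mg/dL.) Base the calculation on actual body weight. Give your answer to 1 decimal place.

CrCl = (140 − 46) × 92.4 / (72 × 4.18) = 8685.6 / 300.96 ≈ 28.9 mL/min

28.9 mL/min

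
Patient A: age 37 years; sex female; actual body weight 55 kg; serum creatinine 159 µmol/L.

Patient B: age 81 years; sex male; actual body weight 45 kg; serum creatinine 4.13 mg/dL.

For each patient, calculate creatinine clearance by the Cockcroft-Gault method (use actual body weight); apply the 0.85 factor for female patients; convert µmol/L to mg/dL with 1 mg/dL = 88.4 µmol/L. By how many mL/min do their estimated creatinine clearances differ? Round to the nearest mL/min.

Patient A: SCr = 159 / 88.4 = 1.799 mg/dL
Patient A: CrCl = (140 − 37) × 55 / (72 × 1.799) × 0.85 = 5665.0 / 129.53 × 0.85 ≈ 37.2 mL/min
Patient B: CrCl = (140 − 81) × 45 / (72 × 4.13) = 2655.0 / 297.36 ≈ 8.9 mL/min
|37.2 − 8.9| = 28.3 mL/min

28 mL/min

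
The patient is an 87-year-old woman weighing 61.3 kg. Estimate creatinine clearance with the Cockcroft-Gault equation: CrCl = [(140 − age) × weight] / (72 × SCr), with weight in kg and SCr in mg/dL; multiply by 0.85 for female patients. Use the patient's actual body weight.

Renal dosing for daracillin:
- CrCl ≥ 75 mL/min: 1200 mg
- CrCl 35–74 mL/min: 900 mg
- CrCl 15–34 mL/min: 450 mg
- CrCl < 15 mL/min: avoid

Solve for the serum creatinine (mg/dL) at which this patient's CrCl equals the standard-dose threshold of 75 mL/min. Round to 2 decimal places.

Standard dose requires CrCl ≥ 75 mL/min.
Set (140 − 87) × 61.3 × 0.85 / (72 × SCr) = 75
SCr = (140 − 87) × 61.3 × 0.85 / (72 × 75) = 0.511 mg/dL

0.51 mg/dL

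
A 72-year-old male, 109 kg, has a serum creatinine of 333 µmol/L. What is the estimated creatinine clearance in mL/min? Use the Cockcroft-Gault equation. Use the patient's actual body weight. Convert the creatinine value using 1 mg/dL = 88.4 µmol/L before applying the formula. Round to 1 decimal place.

27.3 mL/min

SCr = 333 / 88.4 = 3.767 mg/dL
CrCl = (140 − 72) × 109 / (72 × 3.767) = 7412.0 / 271.22 ≈ 27.3 mL/min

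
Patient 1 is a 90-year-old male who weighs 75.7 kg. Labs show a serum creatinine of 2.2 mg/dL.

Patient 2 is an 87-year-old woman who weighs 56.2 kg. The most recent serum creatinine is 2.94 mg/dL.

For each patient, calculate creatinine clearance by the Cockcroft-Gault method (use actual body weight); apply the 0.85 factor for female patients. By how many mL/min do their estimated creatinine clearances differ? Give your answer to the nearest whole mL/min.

12 mL/min

Patient 1: CrCl = (140 − 90) × 75.7 / (72 × 2.2) = 3785.0 / 158.40 ≈ 23.9 mL/min
Patient 2: CrCl = (140 − 87) × 56.2 / (72 × 2.94) × 0.85 = 2978.6 / 211.68 × 0.85 ≈ 12.0 mL/min
|23.9 − 12.0| = 11.9 mL/min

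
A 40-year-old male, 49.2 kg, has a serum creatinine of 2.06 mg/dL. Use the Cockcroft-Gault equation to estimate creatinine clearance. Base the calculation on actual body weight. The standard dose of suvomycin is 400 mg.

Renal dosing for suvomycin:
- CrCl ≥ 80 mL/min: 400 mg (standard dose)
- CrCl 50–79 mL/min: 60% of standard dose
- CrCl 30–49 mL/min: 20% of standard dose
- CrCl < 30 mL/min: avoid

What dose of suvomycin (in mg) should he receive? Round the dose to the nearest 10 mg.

80 mg

CrCl = (140 − 40) × 49.2 / (72 × 2.06) = 4920.0 / 148.32 ≈ 33.2 mL/min
CrCl ≈ 33 mL/min → bracket 30–49 mL/min.
20% of 400 mg = 80 mg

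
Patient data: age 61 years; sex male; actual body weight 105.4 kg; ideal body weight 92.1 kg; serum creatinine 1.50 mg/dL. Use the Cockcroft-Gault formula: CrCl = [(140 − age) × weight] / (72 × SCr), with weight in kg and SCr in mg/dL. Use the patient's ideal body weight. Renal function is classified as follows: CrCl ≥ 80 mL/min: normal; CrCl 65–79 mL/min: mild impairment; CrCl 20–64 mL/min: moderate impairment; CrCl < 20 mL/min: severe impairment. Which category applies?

CrCl = (140 − 61) × 92.1 / (72 × 1.5) = 7275.9 / 108.00 ≈ 67.4 mL/min
67 mL/min falls in the 'mild impairment' range.

mild impairment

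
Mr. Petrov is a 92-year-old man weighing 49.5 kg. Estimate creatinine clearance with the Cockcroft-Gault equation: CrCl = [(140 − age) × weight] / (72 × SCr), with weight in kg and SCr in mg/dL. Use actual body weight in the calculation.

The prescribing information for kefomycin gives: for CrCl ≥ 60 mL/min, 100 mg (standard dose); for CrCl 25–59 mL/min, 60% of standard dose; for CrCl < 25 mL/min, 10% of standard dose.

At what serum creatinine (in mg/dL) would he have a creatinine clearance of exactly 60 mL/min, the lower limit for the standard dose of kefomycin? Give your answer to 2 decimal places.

0.55 mg/dL

Standard dose requires CrCl ≥ 60 mL/min.
Set (140 − 92) × 49.5 / (72 × SCr) = 60
SCr = (140 − 92) × 49.5 / (72 × 60) = 0.550 mg/dL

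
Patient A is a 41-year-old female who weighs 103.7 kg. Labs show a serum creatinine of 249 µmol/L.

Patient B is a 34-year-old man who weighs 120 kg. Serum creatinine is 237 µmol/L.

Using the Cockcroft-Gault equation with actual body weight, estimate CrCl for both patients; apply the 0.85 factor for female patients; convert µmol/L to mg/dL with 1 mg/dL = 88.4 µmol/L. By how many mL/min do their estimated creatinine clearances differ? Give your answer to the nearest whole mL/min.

23 mL/min

Patient A: SCr = 249 / 88.4 = 2.817 mg/dL
Patient A: CrCl = (140 − 41) × 103.7 / (72 × 2.817) × 0.85 = 10266.3 / 202.82 × 0.85 ≈ 43.0 mL/min
Patient B: SCr = 237 / 88.4 = 2.681 mg/dL
Patient B: CrCl = (140 − 34) × 120 / (72 × 2.681) = 12720.0 / 193.03 ≈ 65.9 mL/min
|43.0 − 65.9| = 22.9 mL/min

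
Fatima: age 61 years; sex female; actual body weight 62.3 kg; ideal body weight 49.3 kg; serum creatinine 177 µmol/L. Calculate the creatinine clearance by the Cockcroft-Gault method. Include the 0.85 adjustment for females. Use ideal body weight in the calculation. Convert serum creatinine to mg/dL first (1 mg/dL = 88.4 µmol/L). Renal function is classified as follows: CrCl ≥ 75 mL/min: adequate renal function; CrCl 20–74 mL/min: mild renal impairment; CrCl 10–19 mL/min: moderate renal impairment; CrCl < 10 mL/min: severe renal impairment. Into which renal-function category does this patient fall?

SCr = 177 / 88.4 = 2.002 mg/dL
CrCl = (140 − 61) × 49.3 / (72 × 2.002) × 0.85 = 3894.7 / 144.14 × 0.85 ≈ 23.0 mL/min
23 mL/min falls in the 'mild renal impairment' range.

mild renal impairment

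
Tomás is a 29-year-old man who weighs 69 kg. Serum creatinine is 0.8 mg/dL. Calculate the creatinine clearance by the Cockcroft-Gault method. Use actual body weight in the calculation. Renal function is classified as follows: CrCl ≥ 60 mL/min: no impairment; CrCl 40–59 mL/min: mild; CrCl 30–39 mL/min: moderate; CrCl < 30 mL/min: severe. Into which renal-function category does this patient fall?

no impairment

CrCl = (140 − 29) × 69 / (72 × 0.8) = 7659.0 / 57.60 ≈ 133.0 mL/min
133 mL/min falls in the 'no impairment' range.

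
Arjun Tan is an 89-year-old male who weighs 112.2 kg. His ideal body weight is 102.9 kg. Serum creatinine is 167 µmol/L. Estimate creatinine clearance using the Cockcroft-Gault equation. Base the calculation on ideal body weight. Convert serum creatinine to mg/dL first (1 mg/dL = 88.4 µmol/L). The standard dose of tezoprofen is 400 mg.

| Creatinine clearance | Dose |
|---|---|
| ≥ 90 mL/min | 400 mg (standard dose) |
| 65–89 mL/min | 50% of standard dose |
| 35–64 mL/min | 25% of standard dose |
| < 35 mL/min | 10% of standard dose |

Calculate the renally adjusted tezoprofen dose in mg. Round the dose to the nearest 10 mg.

100 mg

SCr = 167 / 88.4 = 1.889 mg/dL
CrCl = (140 − 89) × 102.9 / (72 × 1.889) = 5247.9 / 136.01 ≈ 38.6 mL/min
CrCl ≈ 39 mL/min → bracket 35–64 mL/min.
25% of 400 mg = 100 mg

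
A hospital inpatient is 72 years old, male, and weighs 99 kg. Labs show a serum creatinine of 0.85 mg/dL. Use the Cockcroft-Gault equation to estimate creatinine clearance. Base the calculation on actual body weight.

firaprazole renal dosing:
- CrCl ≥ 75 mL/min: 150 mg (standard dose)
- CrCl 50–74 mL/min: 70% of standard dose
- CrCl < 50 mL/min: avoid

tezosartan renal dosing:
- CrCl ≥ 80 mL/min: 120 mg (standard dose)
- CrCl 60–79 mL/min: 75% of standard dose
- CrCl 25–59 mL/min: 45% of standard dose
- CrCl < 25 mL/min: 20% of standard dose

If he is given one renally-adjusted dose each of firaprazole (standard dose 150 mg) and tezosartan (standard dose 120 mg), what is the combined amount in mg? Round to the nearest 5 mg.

270 mg

CrCl = (140 − 72) × 99 / (72 × 0.85) = 6732.0 / 61.20 ≈ 110.0 mL/min
CrCl ≈ 110 mL/min.
firaprazole: ≥ 75 mL/min → 100% of 150 mg = 150 mg.
tezosartan: ≥ 80 mL/min → 100% of 120 mg = 120 mg.
Total = 150 + 120 = 270 mg.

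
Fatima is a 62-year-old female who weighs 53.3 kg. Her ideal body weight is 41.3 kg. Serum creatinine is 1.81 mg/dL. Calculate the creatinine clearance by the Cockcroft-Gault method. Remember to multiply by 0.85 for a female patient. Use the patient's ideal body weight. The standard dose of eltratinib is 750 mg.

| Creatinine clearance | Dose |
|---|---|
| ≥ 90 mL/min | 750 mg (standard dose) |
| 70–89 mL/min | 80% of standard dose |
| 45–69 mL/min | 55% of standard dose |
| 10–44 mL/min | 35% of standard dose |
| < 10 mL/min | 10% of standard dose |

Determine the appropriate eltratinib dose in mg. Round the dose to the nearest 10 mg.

CrCl = (140 − 62) × 41.3 / (72 × 1.81) × 0.85 = 3221.4 / 130.32 × 0.85 ≈ 21.0 mL/min
CrCl ≈ 21 mL/min → bracket 10–44 mL/min.
35% of 750 mg = 262.5 mg → 260 mg

260 mg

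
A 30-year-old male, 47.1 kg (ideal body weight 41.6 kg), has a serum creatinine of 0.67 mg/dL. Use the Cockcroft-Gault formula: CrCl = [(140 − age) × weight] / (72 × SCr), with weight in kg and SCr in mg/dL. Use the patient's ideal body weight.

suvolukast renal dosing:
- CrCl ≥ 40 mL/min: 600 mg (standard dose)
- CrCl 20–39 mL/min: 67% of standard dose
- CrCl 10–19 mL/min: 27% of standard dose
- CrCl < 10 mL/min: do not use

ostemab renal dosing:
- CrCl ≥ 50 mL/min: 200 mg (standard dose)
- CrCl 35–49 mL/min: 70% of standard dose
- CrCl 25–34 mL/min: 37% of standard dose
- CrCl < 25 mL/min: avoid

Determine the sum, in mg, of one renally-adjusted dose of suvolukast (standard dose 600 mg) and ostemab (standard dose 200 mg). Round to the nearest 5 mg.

800 mg

CrCl = (140 − 30) × 41.6 / (72 × 0.67) = 4576.0 / 48.24 ≈ 94.9 mL/min
CrCl ≈ 95 mL/min.
suvolukast: ≥ 40 mL/min → 100% of 600 mg = 600 mg.
ostemab: ≥ 50 mL/min → 100% of 200 mg = 200 mg.
Total = 600 + 200 = 800 mg.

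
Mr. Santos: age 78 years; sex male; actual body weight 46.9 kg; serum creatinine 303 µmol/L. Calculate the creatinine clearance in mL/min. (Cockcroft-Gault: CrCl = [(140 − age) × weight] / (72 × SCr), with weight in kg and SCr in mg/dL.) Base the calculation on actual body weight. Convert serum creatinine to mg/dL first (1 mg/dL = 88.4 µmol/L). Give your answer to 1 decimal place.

11.8 mL/min

SCr = 303 / 88.4 = 3.428 mg/dL
CrCl = (140 − 78) × 46.9 / (72 × 3.428) = 2907.8 / 246.82 ≈ 11.8 mL/min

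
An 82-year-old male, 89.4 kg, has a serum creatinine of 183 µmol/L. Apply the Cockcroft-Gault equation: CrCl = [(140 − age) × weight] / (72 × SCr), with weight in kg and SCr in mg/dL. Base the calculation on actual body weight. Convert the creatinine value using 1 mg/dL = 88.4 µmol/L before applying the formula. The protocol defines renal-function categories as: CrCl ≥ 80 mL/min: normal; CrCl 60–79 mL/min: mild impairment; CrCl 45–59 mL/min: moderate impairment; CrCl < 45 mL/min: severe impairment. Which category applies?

SCr = 183 / 88.4 = 2.07 mg/dL
CrCl = (140 − 82) × 89.4 / (72 × 2.07) = 5185.2 / 149.04 ≈ 34.8 mL/min
35 mL/min falls in the 'severe impairment' range.

severe impairment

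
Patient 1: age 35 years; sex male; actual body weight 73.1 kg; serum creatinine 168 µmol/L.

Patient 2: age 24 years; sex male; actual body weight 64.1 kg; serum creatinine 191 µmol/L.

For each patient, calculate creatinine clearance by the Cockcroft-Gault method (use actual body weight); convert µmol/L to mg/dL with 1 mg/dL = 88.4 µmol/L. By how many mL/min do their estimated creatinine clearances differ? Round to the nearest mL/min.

8 mL/min

Patient 1: SCr = 168 / 88.4 = 1.9 mg/dL
Patient 1: CrCl = (140 − 35) × 73.1 / (72 × 1.9) = 7675.5 / 136.80 ≈ 56.1 mL/min
Patient 2: SCr = 191 / 88.4 = 2.161 mg/dL
Patient 2: CrCl = (140 − 24) × 64.1 / (72 × 2.161) = 7435.6 / 155.59 ≈ 47.8 mL/min
|56.1 − 47.8| = 8.3 mL/min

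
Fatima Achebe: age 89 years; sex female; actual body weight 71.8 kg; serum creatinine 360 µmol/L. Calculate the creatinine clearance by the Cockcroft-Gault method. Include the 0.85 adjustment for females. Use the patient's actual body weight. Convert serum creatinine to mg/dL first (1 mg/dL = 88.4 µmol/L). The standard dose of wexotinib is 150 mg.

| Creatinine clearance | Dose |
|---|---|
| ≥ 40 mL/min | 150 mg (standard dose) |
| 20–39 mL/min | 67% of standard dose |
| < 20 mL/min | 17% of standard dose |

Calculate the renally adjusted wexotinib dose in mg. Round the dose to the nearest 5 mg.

SCr = 360 / 88.4 = 4.072 mg/dL
CrCl = (140 − 89) × 71.8 / (72 × 4.072) × 0.85 = 3661.8 / 293.18 × 0.85 ≈ 10.6 mL/min
CrCl ≈ 11 mL/min → bracket < 20 mL/min.
17% of 150 mg = 25.5 mg → 25 mg

25 mg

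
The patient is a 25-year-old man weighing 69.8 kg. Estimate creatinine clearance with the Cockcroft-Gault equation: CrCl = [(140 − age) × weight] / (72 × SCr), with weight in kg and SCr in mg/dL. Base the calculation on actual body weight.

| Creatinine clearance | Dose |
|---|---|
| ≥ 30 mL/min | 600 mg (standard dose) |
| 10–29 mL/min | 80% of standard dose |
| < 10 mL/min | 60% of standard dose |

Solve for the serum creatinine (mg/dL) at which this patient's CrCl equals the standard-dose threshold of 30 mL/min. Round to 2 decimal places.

Standard dose requires CrCl ≥ 30 mL/min.
Set (140 − 25) × 69.8 / (72 × SCr) = 30
SCr = (140 − 25) × 69.8 / (72 × 30) = 3.716 mg/dL

3.72 mg/dL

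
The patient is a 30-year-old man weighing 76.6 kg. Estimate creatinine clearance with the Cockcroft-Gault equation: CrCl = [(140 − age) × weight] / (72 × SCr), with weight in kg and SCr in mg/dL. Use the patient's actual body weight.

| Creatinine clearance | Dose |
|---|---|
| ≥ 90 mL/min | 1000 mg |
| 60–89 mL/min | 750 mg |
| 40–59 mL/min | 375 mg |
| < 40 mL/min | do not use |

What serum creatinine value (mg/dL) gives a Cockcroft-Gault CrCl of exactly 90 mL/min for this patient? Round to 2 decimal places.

Standard dose requires CrCl ≥ 90 mL/min.
Set (140 − 30) × 76.6 / (72 × SCr) = 90
SCr = (140 − 30) × 76.6 / (72 × 90) = 1.300 mg/dL

1.30 mg/dL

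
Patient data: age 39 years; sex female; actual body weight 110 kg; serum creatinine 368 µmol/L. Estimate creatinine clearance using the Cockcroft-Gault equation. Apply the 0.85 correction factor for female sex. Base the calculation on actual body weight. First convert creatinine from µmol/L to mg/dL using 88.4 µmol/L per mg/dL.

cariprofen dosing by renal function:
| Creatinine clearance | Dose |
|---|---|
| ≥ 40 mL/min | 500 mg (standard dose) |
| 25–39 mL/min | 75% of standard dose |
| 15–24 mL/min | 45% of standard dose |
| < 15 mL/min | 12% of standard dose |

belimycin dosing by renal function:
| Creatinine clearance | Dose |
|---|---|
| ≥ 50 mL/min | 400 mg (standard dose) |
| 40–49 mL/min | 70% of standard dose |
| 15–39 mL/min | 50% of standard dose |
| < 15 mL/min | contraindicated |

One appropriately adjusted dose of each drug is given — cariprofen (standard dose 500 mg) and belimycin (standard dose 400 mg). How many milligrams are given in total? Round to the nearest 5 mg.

575 mg

SCr = 368 / 88.4 = 4.163 mg/dL
CrCl = (140 − 39) × 110 / (72 × 4.163) × 0.85 = 11110.0 / 299.74 × 0.85 ≈ 31.5 mL/min
CrCl ≈ 32 mL/min.
cariprofen: 25–39 mL/min → 75% of 500 mg = 375 mg.
belimycin: 15–39 mL/min → 50% of 400 mg = 200 mg.
Total = 375 + 200 = 575 mg.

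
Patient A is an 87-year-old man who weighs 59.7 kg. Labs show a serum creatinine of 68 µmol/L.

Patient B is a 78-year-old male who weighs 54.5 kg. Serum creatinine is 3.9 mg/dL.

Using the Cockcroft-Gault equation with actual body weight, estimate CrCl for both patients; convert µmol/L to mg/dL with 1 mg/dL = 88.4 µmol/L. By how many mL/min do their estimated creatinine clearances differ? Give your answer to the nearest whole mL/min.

45 mL/min

Patient A: SCr = 68 / 88.4 = 0.769 mg/dL
Patient A: CrCl = (140 − 87) × 59.7 / (72 × 0.769) = 3164.1 / 55.37 ≈ 57.1 mL/min
Patient B: CrCl = (140 − 78) × 54.5 / (72 × 3.9) = 3379.0 / 280.80 ≈ 12.0 mL/min
|57.1 − 12.0| = 45.1 mL/min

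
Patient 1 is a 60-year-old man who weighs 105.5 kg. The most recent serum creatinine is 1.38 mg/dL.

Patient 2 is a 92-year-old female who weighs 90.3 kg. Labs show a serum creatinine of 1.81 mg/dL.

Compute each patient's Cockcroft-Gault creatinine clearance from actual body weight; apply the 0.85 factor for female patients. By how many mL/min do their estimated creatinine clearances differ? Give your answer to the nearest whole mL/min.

57 mL/min

Patient 1: CrCl = (140 − 60) × 105.5 / (72 × 1.38) = 8440.0 / 99.36 ≈ 84.9 mL/min
Patient 2: CrCl = (140 − 92) × 90.3 / (72 × 1.81) × 0.85 = 4334.4 / 130.32 × 0.85 ≈ 28.3 mL/min
|84.9 − 28.3| = 56.6 mL/min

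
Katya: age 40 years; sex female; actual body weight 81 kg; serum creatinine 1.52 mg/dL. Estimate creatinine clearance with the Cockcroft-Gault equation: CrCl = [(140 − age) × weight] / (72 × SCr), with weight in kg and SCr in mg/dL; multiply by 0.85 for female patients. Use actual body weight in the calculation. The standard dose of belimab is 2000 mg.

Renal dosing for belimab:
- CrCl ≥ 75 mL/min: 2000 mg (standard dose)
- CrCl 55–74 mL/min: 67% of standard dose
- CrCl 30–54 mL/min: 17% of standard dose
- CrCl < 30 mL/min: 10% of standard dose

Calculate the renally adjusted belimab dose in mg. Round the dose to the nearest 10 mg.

CrCl = (140 − 40) × 81 / (72 × 1.52) × 0.85 = 8100.0 / 109.44 × 0.85 ≈ 62.9 mL/min
CrCl ≈ 63 mL/min → bracket 55–74 mL/min.
67% of 2000 mg = 1340 mg

1340 mg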